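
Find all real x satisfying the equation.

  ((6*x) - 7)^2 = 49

Step 1. [((6*x) - 7)^2 = 49] √ both sides: 49 ≥ 0 gives two branches ⇒ sqrt: (6*x) - 7 = 7 or -7.
Step 2. [(6*x) - 7 = 7 or -7] peel the -7: add 7 from each side. So sub: 6*x = 14 or 0.
Step 3. [6*x = 14 or 0] leading coefficient 6: divide by 6. So div: x = 7/3 or 0.

Answer: x ∈ {0, 7/3}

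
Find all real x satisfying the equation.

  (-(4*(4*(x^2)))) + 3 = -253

Step 1. [(-(4*(4*(x^2)))) + 3 = -253] +3 is outermost — subtract 3 both sides, so sub: -(4*(4*(x^2))) = -256.
Step 2. [-(4*(4*(x^2))) = -256] leading − — multiply by −1 ⇒ neg: 4*(4*(x^2)) = 256.
Step 3. [4*(4*(x^2)) = 256] 4·(inner) — divide through by 4, so div: 4*(x^2) = 64.
Step 4. [4*(x^2) = 64] LHS = 4·(…); ÷4 both sides. So div: x^2 = 16.
Step 5. [x^2 = 16] √ both sides: 16 ≥ 0 gives two branches ⇒ sqrt: x = 4 or -4.

Answer: x ∈ {-4, 4}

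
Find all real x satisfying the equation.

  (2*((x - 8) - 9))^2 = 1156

Step 1. [(2*((x - 8) - 9))^2 = 1156] LHS squared, RHS 1156 ≥ 0: apply √ (±), so sqrt: 2*((x - 8) - 9) = 34 or -34.
Step 2. [2*((x - 8) - 9) = 34 or -34] LHS = 2·(…); ÷2 both sides ⇒ div: (x - 8) - 9 = 17 or -17.
Step 3. [(x - 8) - 9 = 17 or -17] add 9: x sits inside (… - 9). So sub: x - 8 = 26 or -8.
Step 4. [x - 8 = 26 or -8] -8 is outermost — add 8 both sides. So sub: x = 34 or 0.

Answer: x ∈ {0, 34}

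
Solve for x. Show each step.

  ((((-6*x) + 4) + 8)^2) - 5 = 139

Step 1. [((((-6*x) + 4) + 8)^2) - 5 = 139] peel the -5: add 5 from each side. So sub: (((-6*x) + 4) + 8)^2 = 144.
Step 2. [(((-6*x) + 4) + 8)^2 = 144] √ both sides: 144 ≥ 0 gives two branches. So sqrt: ((-6*x) + 4) + 8 = 12 or -12.
Step 3. [((-6*x) + 4) + 8 = 12 or -12] subtract 8: x sits inside (… + 8) ⇒ sub: (-6*x) + 4 = 4 or -20.
Step 4. [(-6*x) + 4 = 4 or -20] subtract 4: x sits inside (… + 4), so sub: -6*x = 0 or -24.
Step 5. [-6*x = 0 or -24] -6·(inner) — divide through by -6 ⇒ div: x = 0 or 4.

Answer: x ∈ {0, 4}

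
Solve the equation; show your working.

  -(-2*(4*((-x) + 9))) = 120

Step 1. [-(-2*(4*((-x) + 9))) = 120] leading − — multiply by −1, so neg: -2*(4*((-x) + 9)) = -120.
Step 2. [-2*(4*((-x) + 9)) = -120] -2·(inner) — divide through by -2. So div: 4*((-x) + 9) = 60.
Step 3. [4*((-x) + 9) = 60] divide by the outer 4. So div: (-x) + 9 = 15.
Step 4. [(-x) + 9 = 15] 9 comes off first (subtract 9). So sub: -x = 6.
Step 5. [-x = 6] LHS negated; negate both sides, so neg: x = -6.

Answer: x ∈ {-6}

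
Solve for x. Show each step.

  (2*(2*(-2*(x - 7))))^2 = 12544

Step 1. [(2*(2*(-2*(x - 7))))^2 = 12544] LHS squared, RHS 12544 ≥ 0: apply √ (±) ⇒ sqrt: 2*(2*(-2*(x - 7))) = 112 or -112.
Step 2. [2*(2*(-2*(x - 7))) = 112 or -112] 2 out front; divide by 2, so div: 2*(-2*(x - 7)) = 56 or -56.
Step 3. [2*(-2*(x - 7)) = 56 or -56] leading coefficient 2: divide by 2 ⇒ div: -2*(x - 7) = 28 or -28.
Step 4. [-2*(x - 7) = 28 or -28] -2 out front; divide by -2. So div: x - 7 = -14 or 14.
Step 5. [x - 7 = -14 or 14] add 7: x sits inside (… - 7). So sub: x = -7 or 21.

Answer: x ∈ {-7, 21}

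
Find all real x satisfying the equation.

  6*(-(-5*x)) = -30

Step 1. [6*(-(-5*x)) = -30] 6 out front; divide by 6 ⇒ div: -(-5*x) = -5.
Step 2. [-(-5*x) = -5] leading − — multiply by −1, so neg: -5*x = 5.
Step 3. [-5*x = 5] -5·(inner) — divide through by -5 ⇒ div: x = -1.

Answer: x ∈ {-1}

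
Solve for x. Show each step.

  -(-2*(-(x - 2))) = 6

Step 1. [-(-2*(-(x - 2))) = 6] LHS negated; negate both sides ⇒ neg: -2*(-(x - 2)) = -6.
Step 2. [-2*(-(x - 2)) = -6] divide by the outer -2, so div: -(x - 2) = 3.
Step 3. [-(x - 2) = 3] leading − — multiply by −1 ⇒ neg: x - 2 = -3.
Step 4. [x - 2 = -3] the outer -2 inverts by adding 2 ⇒ sub: x = -1.

Answer: x ∈ {-1}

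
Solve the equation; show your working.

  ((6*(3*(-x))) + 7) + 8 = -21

Step 1. [((6*(3*(-x))) + 7) + 8 = -21] subtract 8: x sits inside (… + 8), so sub: (6*(3*(-x))) + 7 = -29.
Step 2. [(6*(3*(-x))) + 7 = -29] 7 comes off first (subtract 7). So sub: 6*(3*(-x)) = -36.
Step 3. [6*(3*(-x)) = -36] 6·(inner) — divide through by 6, so div: 3*(-x) = -6.
Step 4. [3*(-x) = -6] 3·(inner) — divide through by 3 ⇒ div: -x = -2.
Step 5. [-x = -2] flip signs both sides ⇒ neg: x = 2.

Answer: x ∈ {2}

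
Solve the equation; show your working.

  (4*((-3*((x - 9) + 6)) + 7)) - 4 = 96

Step 1. [(4*((-3*((x - 9) + 6)) + 7)) - 4 = 96] 4 divides every term; factor it out. So factor: ((-3*((x - 9) + 6)) + 7) - 1 = 24.
Step 2. [((-3*((x - 9) + 6)) + 7) - 1 = 24] the outer -1 inverts by adding 1 ⇒ sub: (-3*((x - 9) + 6)) + 7 = 25.
Step 3. [(-3*((x - 9) + 6)) + 7 = 25] subtract 7: x sits inside (… + 7). So sub: -3*((x - 9) + 6) = 18.
Step 4. [-3*((x - 9) + 6) = 18] -3 out front; divide by -3, so div: (x - 9) + 6 = -6.
Step 5. [(x - 9) + 6 = -6] subtract 6: x sits inside (… + 6). So sub: x - 9 = -12.
Step 6. [x - 9 = -12] peel the -9: add 9 from each side. So sub: x = -3.

Answer: x ∈ {-3}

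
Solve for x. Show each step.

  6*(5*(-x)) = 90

Step 1. [6*(5*(-x)) = 90] leading coefficient 6: divide by 6. So div: 5*(-x) = 15.
Step 2. [5*(-x) = 15] LHS = 5·(…); ÷5 both sides ⇒ div: -x = 3.
Step 3. [-x = 3] flip signs both sides. So neg: x = -3.

Answer: x ∈ {-3}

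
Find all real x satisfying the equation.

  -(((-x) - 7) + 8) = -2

Step 1. [-(((-x) - 7) + 8) = -2] flip signs both sides, so neg: ((-x) - 7) + 8 = 2.
Step 2. [((-x) - 7) + 8 = 2] 8 comes off first (subtract 8) ⇒ sub: (-x) - 7 = -6.
Step 3. [(-x) - 7 = -6] 7 comes off first (add 7). So sub: -x = 1.
Step 4. [-x = 1] flip signs both sides. So neg: x = -1.

Answer: x ∈ {-1}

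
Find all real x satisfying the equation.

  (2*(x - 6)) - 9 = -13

Step 1. [(2*(x - 6)) - 9 = -13] -9 is outermost — add 9 both sides. So sub: 2*(x - 6) = -4.
Step 2. [2*(x - 6) = -4] divide by the outer 2, so div: x - 6 = -2.
Step 3. [x - 6 = -2] the outer -6 inverts by adding 6, so sub: x = 4.

Answer: x ∈ {4}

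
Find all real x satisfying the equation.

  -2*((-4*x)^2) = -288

Step 1. [-2*((-4*x)^2) = -288] -2 out front; divide by -2 ⇒ div: (-4*x)^2 = 144.
Step 2. [(-4*x)^2 = 144] LHS squared, RHS 144 ≥ 0: apply √ (±) ⇒ sqrt: -4*x = 12 or -12.
Step 3. [-4*x = 12 or -12] -4 out front; divide by -4, so div: x = -3 or 3.

Answer: x ∈ {-3, 3}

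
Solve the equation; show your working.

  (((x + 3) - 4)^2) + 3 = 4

Step 1. [(((x + 3) - 4)^2) + 3 = 4] +3 is outermost — subtract 3 both sides ⇒ sub: ((x + 3) - 4)^2 = 1.
Step 2. [((x + 3) - 4)^2 = 1] √ both sides: 1 ≥ 0 gives two branches. So sqrt: (x + 3) - 4 = 1 or -1.
Step 3. [(x + 3) - 4 = 1 or -1] add 4: x sits inside (… - 4) ⇒ sub: x + 3 = 5 or 3.
Step 4. [x + 3 = 5 or 3] peel the +3: subtract 3 from each side. So sub: x = 2 or 0.

Answer: x ∈ {0, 2}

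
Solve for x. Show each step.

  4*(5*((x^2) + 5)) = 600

Step 1. [4*(5*((x^2) + 5)) = 600] leading coefficient 4: divide by 4, so div: 5*((x^2) + 5) = 150.
Step 2. [5*((x^2) + 5) = 150] divide by the outer 5 ⇒ div: (x^2) + 5 = 30.
Step 3. [(x^2) + 5 = 30] peel the +5: subtract 5 from each side ⇒ sub: x^2 = 25.
Step 4. [x^2 = 25] √ both sides: 25 ≥ 0 gives two branches, so sqrt: x = 5 or -5.

Answer: x ∈ {-5, 5}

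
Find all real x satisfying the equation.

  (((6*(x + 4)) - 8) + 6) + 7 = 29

Step 1. [(((6*(x + 4)) - 8) + 6) + 7 = 29] +7 is outermost — subtract 7 both sides, so sub: ((6*(x + 4)) - 8) + 6 = 22.
Step 2. [((6*(x + 4)) - 8) + 6 = 22] peel the +6: subtract 6 from each side. So sub: (6*(x + 4)) - 8 = 16.
Step 3. [(6*(x + 4)) - 8 = 16] the outer -8 inverts by adding 8. So sub: 6*(x + 4) = 24.
Step 4. [6*(x + 4) = 24] 6·(inner) — divide through by 6. So div: x + 4 = 4.
Step 5. [x + 4 = 4] 4 comes off first (subtract 4). So sub: x = 0.

Answer: x ∈ {0}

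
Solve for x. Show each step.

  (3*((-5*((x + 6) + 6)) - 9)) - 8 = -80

Step 1. [(3*((-5*((x + 6) + 6)) - 9)) - 8 = -80] peel the -8: add 8 from each side, so sub: 3*((-5*((x + 6) + 6)) - 9) = -72.
Step 2. [3*((-5*((x + 6) + 6)) - 9) = -72] divide by the outer 3, so div: (-5*((x + 6) + 6)) - 9 = -24.
Step 3. [(-5*((x + 6) + 6)) - 9 = -24] peel the -9: add 9 from each side, so sub: -5*((x + 6) + 6) = -15.
Step 4. [-5*((x + 6) + 6) = -15] -5 out front; divide by -5. So div: (x + 6) + 6 = 3.
Step 5. [(x + 6) + 6 = 3] 6 comes off first (subtract 6), so sub: x + 6 = -3.
Step 6. [x + 6 = -3] the outer +6 inverts by subtracting 6, so sub: x = -9.

Answer: x ∈ {-9}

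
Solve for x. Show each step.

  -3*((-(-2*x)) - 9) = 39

Step 1. [-3*((-(-2*x)) - 9) = 39] divide by the outer -3, so div: (-(-2*x)) - 9 = -13.
Step 2. [(-(-2*x)) - 9 = -13] 9 comes off first (add 9), so sub: -(-2*x) = -4.
Step 3. [-(-2*x) = -4] LHS negated; negate both sides. So neg: -2*x = 4.
Step 4. [-2*x = 4] -2·(inner) — divide through by -2. So div: x = -2.

Answer: x ∈ {-2}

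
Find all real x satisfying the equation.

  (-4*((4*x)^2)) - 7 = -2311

Step 1. [(-4*((4*x)^2)) - 7 = -2311] peel the -7: add 7 from each side, so sub: -4*((4*x)^2) = -2304.
Step 2. [-4*((4*x)^2) = -2304] leading coefficient -4: divide by -4. So div: (4*x)^2 = 576.
Step 3. [(4*x)^2 = 576] √ both sides: 576 ≥ 0 gives two branches ⇒ sqrt: 4*x = 24 or -24.
Step 4. [4*x = 24 or -24] leading coefficient 4: divide by 4, so div: x = 6 or -6.

Answer: x ∈ {-6, 6}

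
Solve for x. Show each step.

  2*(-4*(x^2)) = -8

Step 1. [2*(-4*(x^2)) = -8] 2·(inner) — divide through by 2. So div: -4*(x^2) = -4.
Step 2. [-4*(x^2) = -4] LHS = -4·(…); ÷-4 both sides, so div: x^2 = 1.
Step 3. [x^2 = 1] √ both sides: 1 ≥ 0 gives two branches. So sqrt: x = 1 or -1.

Answer: x ∈ {-1, 1}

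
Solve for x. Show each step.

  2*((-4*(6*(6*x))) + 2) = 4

Step 1. [2*((-4*(6*(6*x))) + 2) = 4] leading coefficient 2: divide by 2, so div: (-4*(6*(6*x))) + 2 = 2.
Step 2. [(-4*(6*(6*x))) + 2 = 2] subtract 2: x sits inside (… + 2), so sub: -4*(6*(6*x)) = 0.
Step 3. [-4*(6*(6*x)) = 0] divide by the outer -4, so div: 6*(6*x) = 0.
Step 4. [6*(6*x) = 0] 6 out front; divide by 6. So div: 6*x = 0.
Step 5. [6*x = 0] divide by the outer 6 ⇒ div: x = 0.

Answer: x ∈ {0}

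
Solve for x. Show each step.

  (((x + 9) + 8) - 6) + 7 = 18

Step 1. [(((x + 9) + 8) - 6) + 7 = 18] +7 is outermost — subtract 7 both sides, so sub: ((x + 9) + 8) - 6 = 11.
Step 2. [((x + 9) + 8) - 6 = 11] 6 comes off first (add 6). So sub: (x + 9) + 8 = 17.
Step 3. [(x + 9) + 8 = 17] peel the +8: subtract 8 from each side ⇒ sub: x + 9 = 9.
Step 4. [x + 9 = 9] 9 comes off first (subtract 9), so sub: x = 0.

Answer: x ∈ {0}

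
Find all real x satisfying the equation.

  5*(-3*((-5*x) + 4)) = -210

Step 1. [5*(-3*((-5*x) + 4)) = -210] 5 out front; divide by 5, so div: -3*((-5*x) + 4) = -42.
Step 2. [-3*((-5*x) + 4) = -42] -3 out front; divide by -3. So div: (-5*x) + 4 = 14.
Step 3. [(-5*x) + 4 = 14] +4 is outermost — subtract 4 both sides ⇒ sub: -5*x = 10.
Step 4. [-5*x = 10] -5 out front; divide by -5. So div: x = -2.

Answer: x ∈ {-2}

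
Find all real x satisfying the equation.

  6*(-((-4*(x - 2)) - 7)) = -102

Step 1. [6*(-((-4*(x - 2)) - 7)) = -102] LHS = 6·(…); ÷6 both sides ⇒ div: -((-4*(x - 2)) - 7) = -17.
Step 2. [-((-4*(x - 2)) - 7) = -17] flip signs both sides ⇒ neg: (-4*(x - 2)) - 7 = 17.
Step 3. [(-4*(x - 2)) - 7 = 17] the outer -7 inverts by adding 7 ⇒ sub: -4*(x - 2) = 24.
Step 4. [-4*(x - 2) = 24] divide by the outer -4, so div: x - 2 = -6.
Step 5. [x - 2 = -6] add 2: x sits inside (… - 2) ⇒ sub: x = -4.

Answer: x ∈ {-4}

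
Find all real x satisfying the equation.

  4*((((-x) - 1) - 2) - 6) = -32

Step 1. [4*((((-x) - 1) - 2) - 6) = -32] 4 out front; divide by 4, so div: (((-x) - 1) - 2) - 6 = -8.
Step 2. [(((-x) - 1) - 2) - 6 = -8] peel the -6: add 6 from each side ⇒ sub: ((-x) - 1) - 2 = -2.
Step 3. [((-x) - 1) - 2 = -2] add 2: x sits inside (… - 2) ⇒ sub: (-x) - 1 = 0.
Step 4. [(-x) - 1 = 0] 1 comes off first (add 1), so sub: -x = 1.
Step 5. [-x = 1] flip signs both sides ⇒ neg: x = -1.

Answer: x ∈ {-1}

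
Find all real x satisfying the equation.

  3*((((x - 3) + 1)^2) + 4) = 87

Step 1. [3*((((x - 3) + 1)^2) + 4) = 87] leading coefficient 3: divide by 3. So div: (((x - 3) + 1)^2) + 4 = 29.
Step 2. [(((x - 3) + 1)^2) + 4 = 29] peel the +4: subtract 4 from each side ⇒ sub: ((x - 3) + 1)^2 = 25.
Step 3. [((x - 3) + 1)^2 = 25] LHS squared, RHS 25 ≥ 0: apply √ (±), so sqrt: (x - 3) + 1 = 5 or -5.
Step 4. [(x - 3) + 1 = 5 or -5] +1 is outermost — subtract 1 both sides, so sub: x - 3 = 4 or -6.
Step 5. [x - 3 = 4 or -6] -3 is outermost — add 3 both sides. So sub: x = 7 or -3.

Answer: x ∈ {-3, 7}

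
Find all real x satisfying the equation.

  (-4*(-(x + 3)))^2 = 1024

Step 1. [(-4*(-(x + 3)))^2 = 1024] LHS squared, RHS 1024 ≥ 0: apply √ (±). So sqrt: -4*(-(x + 3)) = 32 or -32.
Step 2. [-4*(-(x + 3)) = 32 or -32] leading coefficient -4: divide by -4, so div: -(x + 3) = -8 or 8.
Step 3. [-(x + 3) = -8 or 8] leading − — multiply by −1. So neg: x + 3 = 8 or -8.
Step 4. [x + 3 = 8 or -8] the outer +3 inverts by subtracting 3, so sub: x = 5 or -11.

Answer: x ∈ {-11, 5}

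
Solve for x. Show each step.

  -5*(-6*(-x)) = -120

Step 1. [-5*(-6*(-x)) = -120] LHS = -5·(…); ÷-5 both sides, so div: -6*(-x) = 24.
Step 2. [-6*(-x) = 24] leading coefficient -6: divide by -6. So div: -x = -4.
Step 3. [-x = -4] flip signs both sides ⇒ neg: x = 4.

Answer: x ∈ {4}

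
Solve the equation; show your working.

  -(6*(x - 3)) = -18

Step 1. [-(6*(x - 3)) = -18] flip signs both sides ⇒ neg: 6*(x - 3) = 18.
Step 2. [6*(x - 3) = 18] 6·(inner) — divide through by 6 ⇒ div: x - 3 = 3.
Step 3. [x - 3 = 3] add 3: x sits inside (… - 3), so sub: x = 6.

Answer: x ∈ {6}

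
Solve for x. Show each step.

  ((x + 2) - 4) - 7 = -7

Step 1. [((x + 2) - 4) - 7 = -7] add 7: x sits inside (… - 7). So sub: (x + 2) - 4 = 0.
Step 2. [(x + 2) - 4 = 0] peel the -4: add 4 from each side. So sub: x + 2 = 4.
Step 3. [x + 2 = 4] +2 is outermost — subtract 2 both sides. So sub: x = 2.

Answer: x ∈ {2}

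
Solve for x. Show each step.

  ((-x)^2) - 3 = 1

Step 1. [((-x)^2) - 3 = 1] -3 is outermost — add 3 both sides ⇒ sub: (-x)^2 = 4.
Step 2. [(-x)^2 = 4] √ both sides: 4 ≥ 0 gives two branches, so sqrt: -x = 2 or -2.
Step 3. [-x = 2 or -2] LHS negated; negate both sides. So neg: x = -2 or 2.

Answer: x ∈ {-2, 2}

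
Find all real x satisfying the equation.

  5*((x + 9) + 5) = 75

Step 1. [5*((x + 9) + 5) = 75] leading coefficient 5: divide by 5, so div: (x + 9) + 5 = 15.
Step 2. [(x + 9) + 5 = 15] +5 is outermost — subtract 5 both sides, so sub: x + 9 = 10.
Step 3. [x + 9 = 10] the outer +9 inverts by subtracting 9 ⇒ sub: x = 1.

Answer: x ∈ {1}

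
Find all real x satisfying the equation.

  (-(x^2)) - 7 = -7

Step 1. [(-(x^2)) - 7 = -7] peel the -7: add 7 from each side ⇒ sub: -(x^2) = 0.
Step 2. [-(x^2) = 0] flip signs both sides. So neg: x^2 = 0.
Step 3. [x^2 = 0] LHS squared, RHS 0 ≥ 0: apply √ (±), so sqrt: x = 0.

Answer: x ∈ {0}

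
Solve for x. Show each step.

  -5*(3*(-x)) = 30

Step 1. [-5*(3*(-x)) = 30] divide by the outer -5, so div: 3*(-x) = -6.
Step 2. [3*(-x) = -6] 3·(inner) — divide through by 3, so div: -x = -2.
Step 3. [-x = -2] flip signs both sides ⇒ neg: x = 2.

Answer: x ∈ {2}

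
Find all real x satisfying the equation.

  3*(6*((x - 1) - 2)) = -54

Step 1. [3*(6*((x - 1) - 2)) = -54] 3 out front; divide by 3 ⇒ div: 6*((x - 1) - 2) = -18.
Step 2. [6*((x - 1) - 2) = -18] divide by the outer 6 ⇒ div: (x - 1) - 2 = -3.
Step 3. [(x - 1) - 2 = -3] peel the -2: add 2 from each side. So sub: x - 1 = -1.
Step 4. [x - 1 = -1] the outer -1 inverts by adding 1 ⇒ sub: x = 0.

Answer: x ∈ {0}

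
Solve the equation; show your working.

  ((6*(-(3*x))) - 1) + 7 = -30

Step 1. [((6*(-(3*x))) - 1) + 7 = -30] peel the +7: subtract 7 from each side, so sub: (6*(-(3*x))) - 1 = -37.
Step 2. [(6*(-(3*x))) - 1 = -37] add 1: x sits inside (… - 1), so sub: 6*(-(3*x)) = -36.
Step 3. [6*(-(3*x)) = -36] divide by the outer 6 ⇒ div: -(3*x) = -6.
Step 4. [-(3*x) = -6] flip signs both sides. So neg: 3*x = 6.
Step 5. [3*x = 6] 3 out front; divide by 3, so div: x = 2.

Answer: x ∈ {2}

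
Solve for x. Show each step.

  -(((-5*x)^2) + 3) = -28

Step 1. [-(((-5*x)^2) + 3) = -28] flip signs both sides. So neg: ((-5*x)^2) + 3 = 28.
Step 2. [((-5*x)^2) + 3 = 28] subtract 3: x sits inside (… + 3). So sub: (-5*x)^2 = 25.
Step 3. [(-5*x)^2 = 25] √ both sides: 25 ≥ 0 gives two branches. So sqrt: -5*x = 5 or -5.
Step 4. [-5*x = 5 or -5] -5·(inner) — divide through by -5, so div: x = -1 or 1.

Answer: x ∈ {-1, 1}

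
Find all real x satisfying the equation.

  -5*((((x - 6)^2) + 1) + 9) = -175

Step 1. [-5*((((x - 6)^2) + 1) + 9) = -175] -5 out front; divide by -5 ⇒ div: (((x - 6)^2) + 1) + 9 = 35.
Step 2. [(((x - 6)^2) + 1) + 9 = 35] subtract 9: x sits inside (… + 9). So sub: ((x - 6)^2) + 1 = 26.
Step 3. [((x - 6)^2) + 1 = 26] peel the +1: subtract 1 from each side. So sub: (x - 6)^2 = 25.
Step 4. [(x - 6)^2 = 25] 25 ≥ 0, LHS is (·)² — take ±√. So sqrt: x - 6 = 5 or -5.
Step 5. [x - 6 = 5 or -5] 6 comes off first (add 6). So sub: x = 11 or 1.

Answer: x ∈ {1, 11}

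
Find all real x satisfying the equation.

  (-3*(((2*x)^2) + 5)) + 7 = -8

Step 1. [(-3*(((2*x)^2) + 5)) + 7 = -8] 7 comes off first (subtract 7) ⇒ sub: -3*(((2*x)^2) + 5) = -15.
Step 2. [-3*(((2*x)^2) + 5) = -15] -3·(inner) — divide through by -3 ⇒ div: ((2*x)^2) + 5 = 5.
Step 3. [((2*x)^2) + 5 = 5] the outer +5 inverts by subtracting 5, so sub: (2*x)^2 = 0.
Step 4. [(2*x)^2 = 0] 0 ≥ 0, LHS is (·)² — take ±√. So sqrt: 2*x = 0.
Step 5. [2*x = 0] LHS = 2·(…); ÷2 both sides ⇒ div: x = 0.

Answer: x ∈ {0}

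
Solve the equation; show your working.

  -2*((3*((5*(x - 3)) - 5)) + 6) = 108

Step 1. [-2*((3*((5*(x - 3)) - 5)) + 6) = 108] -2 out front; divide by -2 ⇒ div: (3*((5*(x - 3)) - 5)) + 6 = -54.
Step 2. [(3*((5*(x - 3)) - 5)) + 6 = -54] 6 comes off first (subtract 6). So sub: 3*((5*(x - 3)) - 5) = -60.
Step 3. [3*((5*(x - 3)) - 5) = -60] leading coefficient 3: divide by 3. So div: (5*(x - 3)) - 5 = -20.
Step 4. [(5*(x - 3)) - 5 = -20] 5 divides every term; factor it out, so factor: (x - 3) - 1 = -4.
Step 5. [(x - 3) - 1 = -4] the outer -1 inverts by adding 1. So sub: x - 3 = -3.
Step 6. [x - 3 = -3] peel the -3: add 3 from each side. So sub: x = 0.

Answer: x ∈ {0}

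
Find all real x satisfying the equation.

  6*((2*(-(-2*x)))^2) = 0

Step 1. [6*((2*(-(-2*x)))^2) = 0] 6 out front; divide by 6 ⇒ div: (2*(-(-2*x)))^2 = 0.
Step 2. [(2*(-(-2*x)))^2 = 0] 0 ≥ 0, LHS is (·)² — take ±√, so sqrt: 2*(-(-2*x)) = 0.
Step 3. [2*(-(-2*x)) = 0] leading coefficient 2: divide by 2, so div: -(-2*x) = 0.
Step 4. [-(-2*x) = 0] flip signs both sides. So neg: -2*x = 0.
Step 5. [-2*x = 0] -2 out front; divide by -2 ⇒ div: x = 0.

Answer: x ∈ {0}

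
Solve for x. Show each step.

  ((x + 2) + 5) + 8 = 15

Step 1. [((x + 2) + 5) + 8 = 15] 8 comes off first (subtract 8), so sub: (x + 2) + 5 = 7.
Step 2. [(x + 2) + 5 = 7] peel the +5: subtract 5 from each side, so sub: x + 2 = 2.
Step 3. [x + 2 = 2] +2 is outermost — subtract 2 both sides ⇒ sub: x = 0.

Answer: x ∈ {0}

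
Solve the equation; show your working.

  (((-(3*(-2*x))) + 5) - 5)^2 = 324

Step 1. [(((-(3*(-2*x))) + 5) - 5)^2 = 324] 324 ≥ 0, LHS is (·)² — take ±√. So sqrt: ((-(3*(-2*x))) + 5) - 5 = 18 or -18.
Step 2. [((-(3*(-2*x))) + 5) - 5 = 18 or -18] -5 is outermost — add 5 both sides, so sub: (-(3*(-2*x))) + 5 = 23 or -13.
Step 3. [(-(3*(-2*x))) + 5 = 23 or -13] peel the +5: subtract 5 from each side ⇒ sub: -(3*(-2*x)) = 18 or -18.
Step 4. [-(3*(-2*x)) = 18 or -18] leading − — multiply by −1. So neg: 3*(-2*x) = -18 or 18.
Step 5. [3*(-2*x) = -18 or 18] divide by the outer 3. So div: -2*x = -6 or 6.
Step 6. [-2*x = -6 or 6] divide by the outer -2 ⇒ div: x = 3 or -3.

Answer: x ∈ {-3, 3}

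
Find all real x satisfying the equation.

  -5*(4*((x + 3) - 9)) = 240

Step 1. [-5*(4*((x + 3) - 9)) = 240] divide by the outer -5, so div: 4*((x + 3) - 9) = -48.
Step 2. [4*((x + 3) - 9) = -48] LHS = 4·(…); ÷4 both sides. So div: (x + 3) - 9 = -12.
Step 3. [(x + 3) - 9 = -12] peel the -9: add 9 from each side ⇒ sub: x + 3 = -3.
Step 4. [x + 3 = -3] +3 is outermost — subtract 3 both sides. So sub: x = -6.

Answer: x ∈ {-6}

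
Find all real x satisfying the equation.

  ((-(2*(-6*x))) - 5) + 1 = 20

Step 1. [((-(2*(-6*x))) - 5) + 1 = 20] peel the +1: subtract 1 from each side, so sub: (-(2*(-6*x))) - 5 = 19.
Step 2. [(-(2*(-6*x))) - 5 = 19] -5 is outermost — add 5 both sides, so sub: -(2*(-6*x)) = 24.
Step 3. [-(2*(-6*x)) = 24] LHS negated; negate both sides, so neg: 2*(-6*x) = -24.
Step 4. [2*(-6*x) = -24] 2 out front; divide by 2. So div: -6*x = -12.
Step 5. [-6*x = -12] leading coefficient -6: divide by -6 ⇒ div: x = 2.

Answer: x ∈ {2}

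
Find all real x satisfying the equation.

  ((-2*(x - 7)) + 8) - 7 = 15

Step 1. [((-2*(x - 7)) + 8) - 7 = 15] 7 comes off first (add 7), so sub: (-2*(x - 7)) + 8 = 22.
Step 2. [(-2*(x - 7)) + 8 = 22] subtract 8: x sits inside (… + 8) ⇒ sub: -2*(x - 7) = 14.
Step 3. [-2*(x - 7) = 14] -2·(inner) — divide through by -2 ⇒ div: x - 7 = -7.
Step 4. [x - 7 = -7] add 7: x sits inside (… - 7), so sub: x = 0.

Answer: x ∈ {0}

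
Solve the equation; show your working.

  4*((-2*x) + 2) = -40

Step 1. [4*((-2*x) + 2) = -40] LHS = 4·(…); ÷4 both sides. So div: (-2*x) + 2 = -10.
Step 2. [(-2*x) + 2 = -10] peel the +2: subtract 2 from each side ⇒ sub: -2*x = -12.
Step 3. [-2*x = -12] leading coefficient -2: divide by -2 ⇒ div: x = 6.

Answer: x ∈ {6}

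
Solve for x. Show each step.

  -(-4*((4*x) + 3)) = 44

Step 1. [-(-4*((4*x) + 3)) = 44] leading − — multiply by −1. So neg: -4*((4*x) + 3) = -44.
Step 2. [-4*((4*x) + 3) = -44] leading coefficient -4: divide by -4, so div: (4*x) + 3 = 11.
Step 3. [(4*x) + 3 = 11] subtract 3: x sits inside (… + 3), so sub: 4*x = 8.
Step 4. [4*x = 8] leading coefficient 4: divide by 4, so div: x = 2.

Answer: x ∈ {2}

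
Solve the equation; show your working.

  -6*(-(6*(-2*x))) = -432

Step 1. [-6*(-(6*(-2*x))) = -432] -6 out front; divide by -6, so div: -(6*(-2*x)) = 72.
Step 2. [-(6*(-2*x)) = 72] flip signs both sides, so neg: 6*(-2*x) = -72.
Step 3. [6*(-2*x) = -72] 6·(inner) — divide through by 6 ⇒ div: -2*x = -12.
Step 4. [-2*x = -12] leading coefficient -2: divide by -2 ⇒ div: x = 6.

Answer: x ∈ {6}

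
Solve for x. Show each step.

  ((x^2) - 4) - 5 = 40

Step 1. [((x^2) - 4) - 5 = 40] add 5: x sits inside (… - 5), so sub: (x^2) - 4 = 45.
Step 2. [(x^2) - 4 = 45] the outer -4 inverts by adding 4 ⇒ sub: x^2 = 49.
Step 3. [x^2 = 49] LHS squared, RHS 49 ≥ 0: apply √ (±), so sqrt: x = 7 or -7.

Answer: x ∈ {-7, 7}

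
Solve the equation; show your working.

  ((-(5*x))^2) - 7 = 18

Step 1. [((-(5*x))^2) - 7 = 18] 7 comes off first (add 7) ⇒ sub: (-(5*x))^2 = 25.
Step 2. [(-(5*x))^2 = 25] 25 ≥ 0, LHS is (·)² — take ±√ ⇒ sqrt: -(5*x) = 5 or -5.
Step 3. [-(5*x) = 5 or -5] flip signs both sides, so neg: 5*x = -5 or 5.
Step 4. [5*x = -5 or 5] 5·(inner) — divide through by 5. So div: x = -1 or 1.

Answer: x ∈ {-1, 1}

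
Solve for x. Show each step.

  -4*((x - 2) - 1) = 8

Step 1. [-4*((x - 2) - 1) = 8] leading coefficient -4: divide by -4. So div: (x - 2) - 1 = -2.
Step 2. [(x - 2) - 1 = -2] add 1: x sits inside (… - 1) ⇒ sub: x - 2 = -1.
Step 3. [x - 2 = -1] the outer -2 inverts by adding 2 ⇒ sub: x = 1.

Answer: x ∈ {1}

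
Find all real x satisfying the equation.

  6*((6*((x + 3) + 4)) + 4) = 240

Step 1. [6*((6*((x + 3) + 4)) + 4) = 240] 6·(inner) — divide through by 6, so div: (6*((x + 3) + 4)) + 4 = 40.
Step 2. [(6*((x + 3) + 4)) + 4 = 40] 4 comes off first (subtract 4) ⇒ sub: 6*((x + 3) + 4) = 36.
Step 3. [6*((x + 3) + 4) = 36] leading coefficient 6: divide by 6 ⇒ div: (x + 3) + 4 = 6.
Step 4. [(x + 3) + 4 = 6] subtract 4: x sits inside (… + 4). So sub: x + 3 = 2.
Step 5. [x + 3 = 2] 3 comes off first (subtract 3) ⇒ sub: x = -1.

Answer: x ∈ {-1}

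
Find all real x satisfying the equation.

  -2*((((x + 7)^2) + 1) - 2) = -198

Step 1. [-2*((((x + 7)^2) + 1) - 2) = -198] -2·(inner) — divide through by -2 ⇒ div: (((x + 7)^2) + 1) - 2 = 99.
Step 2. [(((x + 7)^2) + 1) - 2 = 99] peel the -2: add 2 from each side ⇒ sub: ((x + 7)^2) + 1 = 101.
Step 3. [((x + 7)^2) + 1 = 101] peel the +1: subtract 1 from each side ⇒ sub: (x + 7)^2 = 100.
Step 4. [(x + 7)^2 = 100] LHS squared, RHS 100 ≥ 0: apply √ (±). So sqrt: x + 7 = 10 or -10.
Step 5. [x + 7 = 10 or -10] peel the +7: subtract 7 from each side, so sub: x = 3 or -17.

Answer: x ∈ {-17, 3}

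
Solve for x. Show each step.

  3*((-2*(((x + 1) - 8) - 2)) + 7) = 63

Step 1. [3*((-2*(((x + 1) - 8) - 2)) + 7) = 63] LHS = 3·(…); ÷3 both sides ⇒ div: (-2*(((x + 1) - 8) - 2)) + 7 = 21.
Step 2. [(-2*(((x + 1) - 8) - 2)) + 7 = 21] +7 is outermost — subtract 7 both sides ⇒ sub: -2*(((x + 1) - 8) - 2) = 14.
Step 3. [-2*(((x + 1) - 8) - 2) = 14] -2·(inner) — divide through by -2 ⇒ div: ((x + 1) - 8) - 2 = -7.
Step 4. [((x + 1) - 8) - 2 = -7] -2 is outermost — add 2 both sides. So sub: (x + 1) - 8 = -5.
Step 5. [(x + 1) - 8 = -5] add 8: x sits inside (… - 8), so sub: x + 1 = 3.
Step 6. [x + 1 = 3] peel the +1: subtract 1 from each side. So sub: x = 2.

Answer: x ∈ {2}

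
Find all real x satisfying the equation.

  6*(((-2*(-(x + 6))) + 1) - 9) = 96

Step 1. [6*(((-2*(-(x + 6))) + 1) - 9) = 96] 6 out front; divide by 6. So div: ((-2*(-(x + 6))) + 1) - 9 = 16.
Step 2. [((-2*(-(x + 6))) + 1) - 9 = 16] peel the -9: add 9 from each side ⇒ sub: (-2*(-(x + 6))) + 1 = 25.
Step 3. [(-2*(-(x + 6))) + 1 = 25] +1 is outermost — subtract 1 both sides, so sub: -2*(-(x + 6)) = 24.
Step 4. [-2*(-(x + 6)) = 24] -2·(inner) — divide through by -2. So div: -(x + 6) = -12.
Step 5. [-(x + 6) = -12] flip signs both sides. So neg: x + 6 = 12.
Step 6. [x + 6 = 12] subtract 6: x sits inside (… + 6) ⇒ sub: x = 6.

Answer: x ∈ {6}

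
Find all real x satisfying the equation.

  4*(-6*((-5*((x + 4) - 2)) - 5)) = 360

Step 1. [4*(-6*((-5*((x + 4) - 2)) - 5)) = 360] 4·(inner) — divide through by 4, so div: -6*((-5*((x + 4) - 2)) - 5) = 90.
Step 2. [-6*((-5*((x + 4) - 2)) - 5) = 90] -6·(inner) — divide through by -6 ⇒ div: (-5*((x + 4) - 2)) - 5 = -15.
Step 3. [(-5*((x + 4) - 2)) - 5 = -15] peel the -5: add 5 from each side. So sub: -5*((x + 4) - 2) = -10.
Step 4. [-5*((x + 4) - 2) = -10] divide by the outer -5, so div: (x + 4) - 2 = 2.
Step 5. [(x + 4) - 2 = 2] peel the -2: add 2 from each side, so sub: x + 4 = 4.
Step 6. [x + 4 = 4] 4 comes off first (subtract 4), so sub: x = 0.

Answer: x ∈ {0}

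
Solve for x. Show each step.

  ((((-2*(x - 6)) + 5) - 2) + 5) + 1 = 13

Step 1. [((((-2*(x - 6)) + 5) - 2) + 5) + 1 = 13] subtract 1: x sits inside (… + 1) ⇒ sub: (((-2*(x - 6)) + 5) - 2) + 5 = 12.
Step 2. [(((-2*(x - 6)) + 5) - 2) + 5 = 12] +5 is outermost — subtract 5 both sides. So sub: ((-2*(x - 6)) + 5) - 2 = 7.
Step 3. [((-2*(x - 6)) + 5) - 2 = 7] add 2: x sits inside (… - 2) ⇒ sub: (-2*(x - 6)) + 5 = 9.
Step 4. [(-2*(x - 6)) + 5 = 9] the outer +5 inverts by subtracting 5 ⇒ sub: -2*(x - 6) = 4.
Step 5. [-2*(x - 6) = 4] LHS = -2·(…); ÷-2 both sides, so div: x - 6 = -2.
Step 6. [x - 6 = -2] the outer -6 inverts by adding 6 ⇒ sub: x = 4.

Answer: x ∈ {4}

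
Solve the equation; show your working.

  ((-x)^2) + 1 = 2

Step 1. [((-x)^2) + 1 = 2] peel the +1: subtract 1 from each side, so sub: (-x)^2 = 1.
Step 2. [(-x)^2 = 1] LHS squared, RHS 1 ≥ 0: apply √ (±) ⇒ sqrt: -x = 1 or -1.
Step 3. [-x = 1 or -1] flip signs both sides, so neg: x = -1 or 1.

Answer: x ∈ {-1, 1}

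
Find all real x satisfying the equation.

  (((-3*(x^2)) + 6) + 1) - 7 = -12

Step 1. [(((-3*(x^2)) + 6) + 1) - 7 = -12] add 7: x sits inside (… - 7). So sub: ((-3*(x^2)) + 6) + 1 = -5.
Step 2. [((-3*(x^2)) + 6) + 1 = -5] subtract 1: x sits inside (… + 1) ⇒ sub: (-3*(x^2)) + 6 = -6.
Step 3. [(-3*(x^2)) + 6 = -6] common factor -3 (LHS and -6) — divide through. So factor: (x^2) - 2 = 2.
Step 4. [(x^2) - 2 = 2] 2 comes off first (add 2) ⇒ sub: x^2 = 4.
Step 5. [x^2 = 4] √ both sides: 4 ≥ 0 gives two branches ⇒ sqrt: x = 2 or -2.

Answer: x ∈ {-2, 2}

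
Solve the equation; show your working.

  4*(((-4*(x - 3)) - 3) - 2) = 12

Step 1. [4*(((-4*(x - 3)) - 3) - 2) = 12] 4·(inner) — divide through by 4, so div: ((-4*(x - 3)) - 3) - 2 = 3.
Step 2. [((-4*(x - 3)) - 3) - 2 = 3] add 2: x sits inside (… - 2). So sub: (-4*(x - 3)) - 3 = 5.
Step 3. [(-4*(x - 3)) - 3 = 5] 3 comes off first (add 3) ⇒ sub: -4*(x - 3) = 8.
Step 4. [-4*(x - 3) = 8] LHS = -4·(…); ÷-4 both sides ⇒ div: x - 3 = -2.
Step 5. [x - 3 = -2] the outer -3 inverts by adding 3, so sub: x = 1.

Answer: x ∈ {1}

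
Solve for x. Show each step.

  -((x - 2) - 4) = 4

Step 1. [-((x - 2) - 4) = 4] flip signs both sides, so neg: (x - 2) - 4 = -4.
Step 2. [(x - 2) - 4 = -4] the outer -4 inverts by adding 4 ⇒ sub: x - 2 = 0.
Step 3. [x - 2 = 0] 2 comes off first (add 2). So sub: x = 2.

Answer: x ∈ {2}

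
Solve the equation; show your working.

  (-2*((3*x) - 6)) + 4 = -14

Step 1. [(-2*((3*x) - 6)) + 4 = -14] common factor -2 (LHS and -14) — divide through, so factor: ((3*x) - 6) - 2 = 7.
Step 2. [((3*x) - 6) - 2 = 7] the outer -2 inverts by adding 2 ⇒ sub: (3*x) - 6 = 9.
Step 3. [(3*x) - 6 = 9] 3 | LHS and 3 | 9: pull 3 out, so factor: x - 2 = 3.
Step 4. [x - 2 = 3] -2 is outermost — add 2 both sides. So sub: x = 5.

Answer: x ∈ {5}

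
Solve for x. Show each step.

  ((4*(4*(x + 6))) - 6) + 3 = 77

Step 1. [((4*(4*(x + 6))) - 6) + 3 = 77] +3 is outermost — subtract 3 both sides, so sub: (4*(4*(x + 6))) - 6 = 74.
Step 2. [(4*(4*(x + 6))) - 6 = 74] add 6: x sits inside (… - 6) ⇒ sub: 4*(4*(x + 6)) = 80.
Step 3. [4*(4*(x + 6)) = 80] divide by the outer 4. So div: 4*(x + 6) = 20.
Step 4. [4*(x + 6) = 20] divide by the outer 4 ⇒ div: x + 6 = 5.
Step 5. [x + 6 = 5] the outer +6 inverts by subtracting 6. So sub: x = -1.

Answer: x ∈ {-1}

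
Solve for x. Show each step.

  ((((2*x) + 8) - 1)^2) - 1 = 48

Step 1. [((((2*x) + 8) - 1)^2) - 1 = 48] the outer -1 inverts by adding 1. So sub: (((2*x) + 8) - 1)^2 = 49.
Step 2. [(((2*x) + 8) - 1)^2 = 49] √ both sides: 49 ≥ 0 gives two branches ⇒ sqrt: ((2*x) + 8) - 1 = 7 or -7.
Step 3. [((2*x) + 8) - 1 = 7 or -7] add 1: x sits inside (… - 1) ⇒ sub: (2*x) + 8 = 8 or -6.
Step 4. [(2*x) + 8 = 8 or -6] 8 comes off first (subtract 8). So sub: 2*x = 0 or -14.
Step 5. [2*x = 0 or -14] leading coefficient 2: divide by 2, so div: x = 0 or -7.

Answer: x ∈ {-7, 0}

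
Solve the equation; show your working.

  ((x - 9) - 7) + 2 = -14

Step 1. [((x - 9) - 7) + 2 = -14] peel the +2: subtract 2 from each side, so sub: (x - 9) - 7 = -16.
Step 2. [(x - 9) - 7 = -16] add 7: x sits inside (… - 7), so sub: x - 9 = -9.
Step 3. [x - 9 = -9] the outer -9 inverts by adding 9 ⇒ sub: x = 0.

Answer: x ∈ {0}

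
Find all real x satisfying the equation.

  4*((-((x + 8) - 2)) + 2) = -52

Step 1. [4*((-((x + 8) - 2)) + 2) = -52] divide by the outer 4. So div: (-((x + 8) - 2)) + 2 = -13.
Step 2. [(-((x + 8) - 2)) + 2 = -13] 2 comes off first (subtract 2) ⇒ sub: -((x + 8) - 2) = -15.
Step 3. [-((x + 8) - 2) = -15] LHS negated; negate both sides. So neg: (x + 8) - 2 = 15.
Step 4. [(x + 8) - 2 = 15] the outer -2 inverts by adding 2 ⇒ sub: x + 8 = 17.
Step 5. [x + 8 = 17] the outer +8 inverts by subtracting 8 ⇒ sub: x = 9.

Answer: x ∈ {9}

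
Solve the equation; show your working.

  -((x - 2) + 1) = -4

Step 1. [-((x - 2) + 1) = -4] leading − — multiply by −1, so neg: (x - 2) + 1 = 4.
Step 2. [(x - 2) + 1 = 4] +1 is outermost — subtract 1 both sides, so sub: x - 2 = 3.
Step 3. [x - 2 = 3] -2 is outermost — add 2 both sides. So sub: x = 5.

Answer: x ∈ {5}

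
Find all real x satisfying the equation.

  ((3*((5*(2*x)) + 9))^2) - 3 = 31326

Step 1. [((3*((5*(2*x)) + 9))^2) - 3 = 31326] add 3: x sits inside (… - 3) ⇒ sub: (3*((5*(2*x)) + 9))^2 = 31329.
Step 2. [(3*((5*(2*x)) + 9))^2 = 31329] LHS squared, RHS 31329 ≥ 0: apply √ (±). So sqrt: 3*((5*(2*x)) + 9) = 177 or -177.
Step 3. [3*((5*(2*x)) + 9) = 177 or -177] divide by the outer 3. So div: (5*(2*x)) + 9 = 59 or -59.
Step 4. [(5*(2*x)) + 9 = 59 or -59] subtract 9: x sits inside (… + 9) ⇒ sub: 5*(2*x) = 50 or -68.
Step 5. [5*(2*x) = 50 or -68] 5 out front; divide by 5. So div: 2*x = 10 or -68/5.
Step 6. [2*x = 10 or -68/5] LHS = 2·(…); ÷2 both sides. So div: x = 5 or -34/5.

Answer: x ∈ {-34/5, 5}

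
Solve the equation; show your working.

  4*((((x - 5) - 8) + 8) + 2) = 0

Step 1. [4*((((x - 5) - 8) + 8) + 2) = 0] LHS = 4·(…); ÷4 both sides. So div: (((x - 5) - 8) + 8) + 2 = 0.
Step 2. [(((x - 5) - 8) + 8) + 2 = 0] +2 is outermost — subtract 2 both sides. So sub: ((x - 5) - 8) + 8 = -2.
Step 3. [((x - 5) - 8) + 8 = -2] +8 is outermost — subtract 8 both sides ⇒ sub: (x - 5) - 8 = -10.
Step 4. [(x - 5) - 8 = -10] peel the -8: add 8 from each side, so sub: x - 5 = -2.
Step 5. [x - 5 = -2] 5 comes off first (add 5). So sub: x = 3.

Answer: x ∈ {3}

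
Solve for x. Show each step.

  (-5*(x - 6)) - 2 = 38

Step 1. [(-5*(x - 6)) - 2 = 38] peel the -2: add 2 from each side. So sub: -5*(x - 6) = 40.
Step 2. [-5*(x - 6) = 40] leading coefficient -5: divide by -5, so div: x - 6 = -8.
Step 3. [x - 6 = -8] peel the -6: add 6 from each side ⇒ sub: x = -2.

Answer: x ∈ {-2}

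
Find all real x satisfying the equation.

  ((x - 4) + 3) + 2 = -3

Step 1. [((x - 4) + 3) + 2 = -3] subtract 2: x sits inside (… + 2). So sub: (x - 4) + 3 = -5.
Step 2. [(x - 4) + 3 = -5] +3 is outermost — subtract 3 both sides. So sub: x - 4 = -8.
Step 3. [x - 4 = -8] add 4: x sits inside (… - 4). So sub: x = -4.

Answer: x ∈ {-4}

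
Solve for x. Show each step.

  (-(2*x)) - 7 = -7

Step 1. [(-(2*x)) - 7 = -7] add 7: x sits inside (… - 7). So sub: -(2*x) = 0.
Step 2. [-(2*x) = 0] LHS negated; negate both sides ⇒ neg: 2*x = 0.
Step 3. [2*x = 0] LHS = 2·(…); ÷2 both sides ⇒ div: x = 0.

Answer: x ∈ {0}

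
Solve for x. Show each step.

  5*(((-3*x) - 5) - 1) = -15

Step 1. [5*(((-3*x) - 5) - 1) = -15] 5·(inner) — divide through by 5. So div: ((-3*x) - 5) - 1 = -3.
Step 2. [((-3*x) - 5) - 1 = -3] 1 comes off first (add 1) ⇒ sub: (-3*x) - 5 = -2.
Step 3. [(-3*x) - 5 = -2] -5 is outermost — add 5 both sides, so sub: -3*x = 3.
Step 4. [-3*x = 3] -3 out front; divide by -3. So div: x = -1.

Answer: x ∈ {-1}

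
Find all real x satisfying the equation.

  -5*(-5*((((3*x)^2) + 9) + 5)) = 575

Step 1. [-5*(-5*((((3*x)^2) + 9) + 5)) = 575] divide by the outer -5. So div: -5*((((3*x)^2) + 9) + 5) = -115.
Step 2. [-5*((((3*x)^2) + 9) + 5) = -115] divide by the outer -5 ⇒ div: (((3*x)^2) + 9) + 5 = 23.
Step 3. [(((3*x)^2) + 9) + 5 = 23] 5 comes off first (subtract 5). So sub: ((3*x)^2) + 9 = 18.
Step 4. [((3*x)^2) + 9 = 18] +9 is outermost — subtract 9 both sides. So sub: (3*x)^2 = 9.
Step 5. [(3*x)^2 = 9] LHS squared, RHS 9 ≥ 0: apply √ (±) ⇒ sqrt: 3*x = 3 or -3.
Step 6. [3*x = 3 or -3] 3 out front; divide by 3. So div: x = 1 or -1.

Answer: x ∈ {-1, 1}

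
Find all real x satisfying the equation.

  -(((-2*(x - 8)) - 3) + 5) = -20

Step 1. [-(((-2*(x - 8)) - 3) + 5) = -20] flip signs both sides. So neg: ((-2*(x - 8)) - 3) + 5 = 20.
Step 2. [((-2*(x - 8)) - 3) + 5 = 20] peel the +5: subtract 5 from each side, so sub: (-2*(x - 8)) - 3 = 15.
Step 3. [(-2*(x - 8)) - 3 = 15] -3 is outermost — add 3 both sides. So sub: -2*(x - 8) = 18.
Step 4. [-2*(x - 8) = 18] -2 out front; divide by -2, so div: x - 8 = -9.
Step 5. [x - 8 = -9] 8 comes off first (add 8), so sub: x = -1.

Answer: x ∈ {-1}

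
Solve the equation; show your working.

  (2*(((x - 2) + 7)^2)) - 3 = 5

Step 1. [(2*(((x - 2) + 7)^2)) - 3 = 5] peel the -3: add 3 from each side ⇒ sub: 2*(((x - 2) + 7)^2) = 8.
Step 2. [2*(((x - 2) + 7)^2) = 8] LHS = 2·(…); ÷2 both sides ⇒ div: ((x - 2) + 7)^2 = 4.
Step 3. [((x - 2) + 7)^2 = 4] 4 ≥ 0, LHS is (·)² — take ±√ ⇒ sqrt: (x - 2) + 7 = 2 or -2.
Step 4. [(x - 2) + 7 = 2 or -2] the outer +7 inverts by subtracting 7 ⇒ sub: x - 2 = -5 or -9.
Step 5. [x - 2 = -5 or -9] 2 comes off first (add 2) ⇒ sub: x = -3 or -7.

Answer: x ∈ {-7, -3}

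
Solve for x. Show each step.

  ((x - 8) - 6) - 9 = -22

Step 1. [((x - 8) - 6) - 9 = -22] add 9: x sits inside (… - 9) ⇒ sub: (x - 8) - 6 = -13.
Step 2. [(x - 8) - 6 = -13] -6 is outermost — add 6 both sides ⇒ sub: x - 8 = -7.
Step 3. [x - 8 = -7] peel the -8: add 8 from each side ⇒ sub: x = 1.

Answer: x ∈ {1}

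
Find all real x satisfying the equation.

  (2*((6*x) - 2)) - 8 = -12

Step 1. [(2*((6*x) - 2)) - 8 = -12] -8 is outermost — add 8 both sides ⇒ sub: 2*((6*x) - 2) = -4.
Step 2. [2*((6*x) - 2) = -4] leading coefficient 2: divide by 2. So div: (6*x) - 2 = -2.
Step 3. [(6*x) - 2 = -2] peel the -2: add 2 from each side, so sub: 6*x = 0.
Step 4. [6*x = 0] divide by the outer 6, so div: x = 0.

Answer: x ∈ {0}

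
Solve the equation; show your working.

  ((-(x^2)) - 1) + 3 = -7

Step 1. [((-(x^2)) - 1) + 3 = -7] peel the +3: subtract 3 from each side. So sub: (-(x^2)) - 1 = -10.
Step 2. [(-(x^2)) - 1 = -10] the outer -1 inverts by adding 1 ⇒ sub: -(x^2) = -9.
Step 3. [-(x^2) = -9] flip signs both sides. So neg: x^2 = 9.
Step 4. [x^2 = 9] LHS squared, RHS 9 ≥ 0: apply √ (±) ⇒ sqrt: x = 3 or -3.

Answer: x ∈ {-3, 3}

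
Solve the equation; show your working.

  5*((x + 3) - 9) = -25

Step 1. [5*((x + 3) - 9) = -25] 5 out front; divide by 5 ⇒ div: (x + 3) - 9 = -5.
Step 2. [(x + 3) - 9 = -5] 9 comes off first (add 9). So sub: x + 3 = 4.
Step 3. [x + 3 = 4] 3 comes off first (subtract 3). So sub: x = 1.

Answer: x ∈ {1}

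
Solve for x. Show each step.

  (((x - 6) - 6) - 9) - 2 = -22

Step 1. [(((x - 6) - 6) - 9) - 2 = -22] add 2: x sits inside (… - 2) ⇒ sub: ((x - 6) - 6) - 9 = -20.
Step 2. [((x - 6) - 6) - 9 = -20] peel the -9: add 9 from each side, so sub: (x - 6) - 6 = -11.
Step 3. [(x - 6) - 6 = -11] add 6: x sits inside (… - 6). So sub: x - 6 = -5.
Step 4. [x - 6 = -5] peel the -6: add 6 from each side, so sub: x = 1.

Answer: x ∈ {1}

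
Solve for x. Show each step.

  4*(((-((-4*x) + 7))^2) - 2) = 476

Step 1. [4*(((-((-4*x) + 7))^2) - 2) = 476] LHS = 4·(…); ÷4 both sides ⇒ div: ((-((-4*x) + 7))^2) - 2 = 119.
Step 2. [((-((-4*x) + 7))^2) - 2 = 119] the outer -2 inverts by adding 2, so sub: (-((-4*x) + 7))^2 = 121.
Step 3. [(-((-4*x) + 7))^2 = 121] 121 ≥ 0, LHS is (·)² — take ±√, so sqrt: -((-4*x) + 7) = 11 or -11.
Step 4. [-((-4*x) + 7) = 11 or -11] leading − — multiply by −1, so neg: (-4*x) + 7 = -11 or 11.
Step 5. [(-4*x) + 7 = -11 or 11] +7 is outermost — subtract 7 both sides. So sub: -4*x = -18 or 4.
Step 6. [-4*x = -18 or 4] divide by the outer -4, so div: x = 9/2 or -1.

Answer: x ∈ {-1, 9/2}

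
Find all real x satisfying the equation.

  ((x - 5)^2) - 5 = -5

Step 1. [((x - 5)^2) - 5 = -5] the outer -5 inverts by adding 5 ⇒ sub: (x - 5)^2 = 0.
Step 2. [(x - 5)^2 = 0] LHS squared, RHS 0 ≥ 0: apply √ (±) ⇒ sqrt: x - 5 = 0.
Step 3. [x - 5 = 0] the outer -5 inverts by adding 5. So sub: x = 5.

Answer: x ∈ {5}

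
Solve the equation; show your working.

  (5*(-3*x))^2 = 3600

Step 1. [(5*(-3*x))^2 = 3600] √ both sides: 3600 ≥ 0 gives two branches ⇒ sqrt: 5*(-3*x) = 60 or -60.
Step 2. [5*(-3*x) = 60 or -60] divide by the outer 5, so div: -3*x = 12 or -12.
Step 3. [-3*x = 12 or -12] -3 out front; divide by -3 ⇒ div: x = -4 or 4.

Answer: x ∈ {-4, 4}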